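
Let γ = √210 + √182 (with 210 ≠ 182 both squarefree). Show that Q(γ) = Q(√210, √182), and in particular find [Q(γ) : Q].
[Q(γ) : Q] = 4 (equivalently, Q(γ) = Q(√210, √182))

Obviously Q(γ) ⊆ Q(√210, √182), and [Q(√210, √182):Q] = 4 (since 210, 182 are distinct squarefree integers > 1 with 38220 not a perfect square). To show equality we compute the minimal polynomial of γ. From γ = √210 + √182: γ^2 = 210 + 2√(38220) + 182 = 392 + 2√(38220), so γ^2 - 392 = 2√(38220); squaring, (γ^2 - 392)^2 = 4·38220, i.e. γ^4 - 784γ^2 + 153664 - 152880 = 0, i.e. γ^4 - 784γ^2 + 784 = 0. So γ is a root of x^4 - 784x^2 + 784. This polynomial is irreducible over Q: it has no rational root (each ±√210 ± √182 is irrational), and any factorization into two quadratics over Q would force √(38220) ∈ Q (pairing opposite roots) or √210, √182 ∈ Q (other pairings), all impossible. Hence [Q(γ):Q] = 4 = [Q(√210, √182):Q], so Q(γ) = Q(√210, √182).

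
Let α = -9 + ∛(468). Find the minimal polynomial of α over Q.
m_α(x) = x^3 + 27x^2 + 243x + 261

Set β = α + 9 = ∛(468), so β^3 = 468. Then (α + 9)^3 - 468 = 0, i.e. α is a root of g(x) = (x + 9)^3 - 468 = x^3 + 27x^2 + 243x + 261. Since g(x) = h(x + 9) where h(x) = x^3 - 468, and h is irreducible over Q (because 468 is not a perfect cube, so h has no rational root, and a monic cubic with no rational root is irreducible), g is also irreducible (irreducibility is preserved under the substitution x → x + 9). Hence m_α(x) = x^3 + 27x^2 + 243x + 261.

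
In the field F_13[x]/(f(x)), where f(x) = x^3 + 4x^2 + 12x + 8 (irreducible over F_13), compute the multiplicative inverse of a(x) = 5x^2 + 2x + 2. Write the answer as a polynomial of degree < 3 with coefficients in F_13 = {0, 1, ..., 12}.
a(x)^(-1) ≡ 12x^2 + 12x + 7 (mod f(x))

Since f is irreducible over F_13, F_13[x]/(f) is a field and a(x) ≠ 0 has an inverse. Apply the extended Euclidean algorithm to f(x) and a(x) in F_13[x]: f(x) = (8x + 8)·a(x) + (6x + 5);  a(x) = (3x)·(6x + 5) + (2). The last nonzero remainder is the constant 2 = gcd(f, a) in F_13. Back-substituting through the division chain expresses 2 = s(x)·a(x) + t(x)·f(x) with s(x) ≡ 11x^2 + 11x + 1 (mod f), so (11x^2 + 11x + 1)·a(x) ≡ 2 (mod f). Multiplying by 2^(-1) ≡ 7 in F_13 gives a(x)^(-1) ≡ 7·(11x^2 + 11x + 1) ≡ 12x^2 + 12x + 7 (mod f). Check: (5x^2 + 2x + 2)·(12x^2 + 12x + 7) = 8x^4 + 6x^3 + 5x^2 + 12x + 1 ≡ 1 (mod x^3 + 4x^2 + 12x + 8).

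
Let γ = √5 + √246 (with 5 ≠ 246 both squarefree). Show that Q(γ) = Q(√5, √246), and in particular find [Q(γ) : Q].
[Q(γ) : Q] = 4 (equivalently, Q(γ) = Q(√5, √246))

Obviously Q(γ) ⊆ Q(√5, √246), and [Q(√5, √246):Q] = 4 (since 5, 246 are distinct squarefree integers > 1 with 1230 not a perfect square). To show equality we compute the minimal polynomial of γ. From γ = √5 + √246: γ^2 = 5 + 2√(1230) + 246 = 251 + 2√(1230), so γ^2 - 251 = 2√(1230); squaring, (γ^2 - 251)^2 = 4·1230, i.e. γ^4 - 502γ^2 + 63001 - 4920 = 0, i.e. γ^4 - 502γ^2 + 58081 = 0. So γ is a root of x^4 - 502x^2 + 58081. This polynomial is irreducible over Q: it has no rational root (each ±√5 ± √246 is irrational), and any factorization into two quadratics over Q would force √(1230) ∈ Q (pairing opposite roots) or √5, √246 ∈ Q (other pairings), all impossible. Hence [Q(γ):Q] = 4 = [Q(√5, √246):Q], so Q(γ) = Q(√5, √246).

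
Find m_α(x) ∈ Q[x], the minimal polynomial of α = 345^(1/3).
m_α(x) = x^3 - 345

α satisfies α^3 = 345, so x^3 - 345 annihilates α. By the rational root test, a rational root p/q (in lowest terms) of x^3 - 345 would satisfy p^3 = 345 q^3, forcing q = 1 and p^3 = 345; but 345 is not a perfect cube, contradiction. A monic cubic over Q with no rational root is irreducible (any nontrivial factorization would include a linear factor). Hence x^3 - 345 is the minimal polynomial of α, and in particular [Q(α):Q] = 3.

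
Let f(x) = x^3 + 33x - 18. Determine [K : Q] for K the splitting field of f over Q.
[K : Q] = 6

By the rational root test, any rational root of the monic integer polynomial f(x) = x^3 + 33x - 18 must be an integer dividing the constant term -18, i.e. one of ±{1, 2, 3, 6, 9, 18}. Evaluating: f(1) = 16, f(-1) = -52, f(2) = 56, f(-2) = -92, f(3) = 108, f(-3) = -144, f(6) = 396, f(-6) = -432, f(9) = 1008, f(-9) = -1044, f(18) = 6408, f(-18) = -6444; none is 0, so f has no rational root and is therefore irreducible over Q (a cubic with no linear factor over a field is irreducible). For an irreducible cubic, the Galois group is A_3 or S_3 according as the discriminant disc(f) = -4a^3 - 27b^2 = -4·(33)^3 - 27·(-18)^2 = -152496 is or is not a square in Q. Here disc(f) = -152496 is not a perfect square in Q, so the Galois group of f over Q is not contained in A_3 and must be all of S_3. The splitting field has degree |S_3| = 6 over Q, so [K : Q] = 6.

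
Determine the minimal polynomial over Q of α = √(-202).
m_α(x) = x^2 + 202

α satisfies α^2 + 202 = 0, so x^2 + 202 annihilates α. Since d = -202 is squarefree and ≠ 1, it is not a perfect square in Q, so x^2 + 202 has no rational root and is therefore irreducible over Q (a degree-2 polynomial over a field is irreducible iff it has no root). Hence m_α(x) = x^2 + 202.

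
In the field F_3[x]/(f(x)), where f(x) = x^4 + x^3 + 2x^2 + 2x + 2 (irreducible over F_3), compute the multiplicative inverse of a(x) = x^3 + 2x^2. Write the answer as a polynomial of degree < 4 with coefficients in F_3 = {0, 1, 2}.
a(x)^(-1) ≡ x^3 + x^2 + 1 (mod f(x))

Since f is irreducible over F_3, F_3[x]/(f) is a field and a(x) ≠ 0 has an inverse. Apply the extended Euclidean algorithm to f(x) and a(x) in F_3[x]: f(x) = (x + 2)·a(x) + (x^2 + 2x + 2);  a(x) = (x)·(x^2 + 2x + 2) + (x);  (x^2 + 2x + 2) = (x + 2)·(x) + (2). The last nonzero remainder is the constant 2 = gcd(f, a) in F_3. Back-substituting through the division chain expresses 2 = s(x)·a(x) + t(x)·f(x) with s(x) ≡ 2x^3 + 2x^2 + 2 (mod f), so (2x^3 + 2x^2 + 2)·a(x) ≡ 2 (mod f). Multiplying by 2^(-1) ≡ 2 in F_3 gives a(x)^(-1) ≡ 2·(2x^3 + 2x^2 + 2) ≡ x^3 + x^2 + 1 (mod f). Check: (x^3 + 2x^2)·(x^3 + x^2 + 1) = x^6 + 2x^4 + x^3 + 2x^2 ≡ 1 (mod x^4 + x^3 + 2x^2 + 2x + 2).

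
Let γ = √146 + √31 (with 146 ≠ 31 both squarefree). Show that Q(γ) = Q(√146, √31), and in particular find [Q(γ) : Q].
[Q(γ) : Q] = 4 (equivalently, Q(γ) = Q(√146, √31))

Obviously Q(γ) ⊆ Q(√146, √31), and [Q(√146, √31):Q] = 4 (since 146, 31 are distinct squarefree integers > 1 with 4526 not a perfect square). To show equality we compute the minimal polynomial of γ. From γ = √146 + √31: γ^2 = 146 + 2√(4526) + 31 = 177 + 2√(4526), so γ^2 - 177 = 2√(4526); squaring, (γ^2 - 177)^2 = 4·4526, i.e. γ^4 - 354γ^2 + 31329 - 18104 = 0, i.e. γ^4 - 354γ^2 + 13225 = 0. So γ is a root of x^4 - 354x^2 + 13225. This polynomial is irreducible over Q: it has no rational root (each ±√146 ± √31 is irrational), and any factorization into two quadratics over Q would force √(4526) ∈ Q (pairing opposite roots) or √146, √31 ∈ Q (other pairings), all impossible. Hence [Q(γ):Q] = 4 = [Q(√146, √31):Q], so Q(γ) = Q(√146, √31).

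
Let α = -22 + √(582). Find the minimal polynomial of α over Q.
m_α(x) = x^2 + 44x - 98

From α + 22 = √(582), squaring gives (α + 22)^2 = 582, i.e. α^2 + 44α + 484 = 582, so α^2 + 44α - 98 = 0. The discriminant of x^2 + 44x - 98 is (44)^2 - 4·(-98) = 1936 + 392 = 2328, and 4·(582) is not a perfect square in Q since 582 is squarefree and ≠ 1. Hence x^2 + 44x - 98 is irreducible over Q and is the minimal polynomial of α.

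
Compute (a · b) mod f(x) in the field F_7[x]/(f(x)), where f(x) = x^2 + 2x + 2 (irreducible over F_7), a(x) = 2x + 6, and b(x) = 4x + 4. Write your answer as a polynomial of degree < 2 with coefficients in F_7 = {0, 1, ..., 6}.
a · b ≡ 2x + 1 (mod f(x))

Multiply in F_7[x]: a(x)·b(x) = (2x + 6)·(4x + 4) = x^2 + 4x + 3. This has degree ≥ 2, so divide by f(x) over F_7: x^2 + 4x + 3 = (1)·(x^2 + 2x + 2) + (2x + 1). Hence a·b ≡ 2x + 1 (mod f). (F_7[x]/(f) is a field with 7^2 = 49 elements since f is irreducible of degree 2.)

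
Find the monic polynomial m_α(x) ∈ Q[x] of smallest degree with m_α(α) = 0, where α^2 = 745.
m_α(x) = x^2 - 745

α satisfies α^2 - 745 = 0, so x^2 - 745 annihilates α. Since d = 745 is squarefree and ≠ 1, it is not a perfect square in Q, so x^2 - 745 has no rational root and is therefore irreducible over Q (a degree-2 polynomial over a field is irreducible iff it has no root). Hence m_α(x) = x^2 - 745.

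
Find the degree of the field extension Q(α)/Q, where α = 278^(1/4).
[Q(α):Q] = 4

α is a root of x^4 - 278. By Eisenstein's criterion at the prime p = 2 (which divides the constant term 278 but p^2 = 4 does not, since 278 is squarefree), x^4 - 278 is irreducible over Q. Hence [Q(α):Q] = 4.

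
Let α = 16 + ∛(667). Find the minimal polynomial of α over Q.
m_α(x) = x^3 - 48x^2 + 768x - 4763

Set β = α - 16 = ∛(667), so β^3 = 667. Then (α - 16)^3 - 667 = 0, i.e. α is a root of g(x) = (x - 16)^3 - 667 = x^3 - 48x^2 + 768x - 4763. Since g(x) = h(x - 16) where h(x) = x^3 - 667, and h is irreducible over Q (because 667 is not a perfect cube, so h has no rational root, and a monic cubic with no rational root is irreducible), g is also irreducible (irreducibility is preserved under the substitution x → x - 16). Hence m_α(x) = x^3 - 48x^2 + 768x - 4763.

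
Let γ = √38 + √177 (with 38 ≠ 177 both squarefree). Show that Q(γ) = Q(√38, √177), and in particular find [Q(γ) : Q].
[Q(γ) : Q] = 4 (equivalently, Q(γ) = Q(√38, √177))

Obviously Q(γ) ⊆ Q(√38, √177), and [Q(√38, √177):Q] = 4 (since 38, 177 are distinct squarefree integers > 1 with 6726 not a perfect square). To show equality we compute the minimal polynomial of γ. From γ = √38 + √177: γ^2 = 38 + 2√(6726) + 177 = 215 + 2√(6726), so γ^2 - 215 = 2√(6726); squaring, (γ^2 - 215)^2 = 4·6726, i.e. γ^4 - 430γ^2 + 46225 - 26904 = 0, i.e. γ^4 - 430γ^2 + 19321 = 0. So γ is a root of x^4 - 430x^2 + 19321. This polynomial is irreducible over Q: it has no rational root (each ±√38 ± √177 is irrational), and any factorization into two quadratics over Q would force √(6726) ∈ Q (pairing opposite roots) or √38, √177 ∈ Q (other pairings), all impossible. Hence [Q(γ):Q] = 4 = [Q(√38, √177):Q], so Q(γ) = Q(√38, √177).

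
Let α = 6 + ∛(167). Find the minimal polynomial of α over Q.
m_α(x) = x^3 - 18x^2 + 108x - 383

Set β = α - 6 = ∛(167), so β^3 = 167. Then (α - 6)^3 - 167 = 0, i.e. α is a root of g(x) = (x - 6)^3 - 167 = x^3 - 18x^2 + 108x - 383. Since g(x) = h(x - 6) where h(x) = x^3 - 167, and h is irreducible over Q (because 167 is not a perfect cube, so h has no rational root, and a monic cubic with no rational root is irreducible), g is also irreducible (irreducibility is preserved under the substitution x → x - 6). Hence m_α(x) = x^3 - 18x^2 + 108x - 383.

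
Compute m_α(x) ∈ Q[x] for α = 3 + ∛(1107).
m_α(x) = x^3 - 9x^2 + 27x - 1134

Set β = α - 3 = ∛(1107), so β^3 = 1107. Then (α - 3)^3 - 1107 = 0, i.e. α is a root of g(x) = (x - 3)^3 - 1107 = x^3 - 9x^2 + 27x - 1134. Since g(x) = h(x - 3) where h(x) = x^3 - 1107, and h is irreducible over Q (because 1107 is not a perfect cube, so h has no rational root, and a monic cubic with no rational root is irreducible), g is also irreducible (irreducibility is preserved under the substitution x → x - 3). Hence m_α(x) = x^3 - 9x^2 + 27x - 1134.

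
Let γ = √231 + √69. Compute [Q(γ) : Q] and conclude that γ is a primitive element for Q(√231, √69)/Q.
[Q(γ) : Q] = 4 (equivalently, Q(γ) = Q(√231, √69))

Obviously Q(γ) ⊆ Q(√231, √69), and [Q(√231, √69):Q] = 4 (since 231, 69 are distinct squarefree integers > 1 with 15939 not a perfect square). To show equality we compute the minimal polynomial of γ. From γ = √231 + √69: γ^2 = 231 + 2√(15939) + 69 = 300 + 2√(15939), so γ^2 - 300 = 2√(15939); squaring, (γ^2 - 300)^2 = 4·15939, i.e. γ^4 - 600γ^2 + 90000 - 63756 = 0, i.e. γ^4 - 600γ^2 + 26244 = 0. So γ is a root of x^4 - 600x^2 + 26244. This polynomial is irreducible over Q: it has no rational root (each ±√231 ± √69 is irrational), and any factorization into two quadratics over Q would force √(15939) ∈ Q (pairing opposite roots) or √231, √69 ∈ Q (other pairings), all impossible. Hence [Q(γ):Q] = 4 = [Q(√231, √69):Q], so Q(γ) = Q(√231, √69).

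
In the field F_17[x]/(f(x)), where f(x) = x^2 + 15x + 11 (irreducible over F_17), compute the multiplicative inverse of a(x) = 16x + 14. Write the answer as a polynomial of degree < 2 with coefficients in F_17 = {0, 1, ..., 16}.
a(x)^(-1) ≡ 2x + 7 (mod f(x))

Since f is irreducible over F_17, F_17[x]/(f) is a field and a(x) ≠ 0 has an inverse. Apply the extended Euclidean algorithm to f(x) and a(x) in F_17[x]: f(x) = (16x + 5)·a(x) + (9). The last nonzero remainder is the constant 9 = gcd(f, a) in F_17. Back-substituting through the division chain expresses 9 = s(x)·a(x) + t(x)·f(x) with s(x) ≡ x + 12 (mod f), so (x + 12)·a(x) ≡ 9 (mod f). Multiplying by 9^(-1) ≡ 2 in F_17 gives a(x)^(-1) ≡ 2·(x + 12) ≡ 2x + 7 (mod f). Check: (16x + 14)·(2x + 7) = 15x^2 + 4x + 13 ≡ 1 (mod x^2 + 15x + 11).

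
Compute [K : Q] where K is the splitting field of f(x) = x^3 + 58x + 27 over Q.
[K : Q] = 6

By the rational root test, any rational root of the monic integer polynomial f(x) = x^3 + 58x + 27 must be an integer dividing the constant term 27, i.e. one of ±{1, 3, 9, 27}. Evaluating: f(1) = 86, f(-1) = -32, f(3) = 228, f(-3) = -174, f(9) = 1278, f(-9) = -1224, f(27) = 21276, f(-27) = -21222; none is 0, so f has no rational root and is therefore irreducible over Q (a cubic with no linear factor over a field is irreducible). For an irreducible cubic, the Galois group is A_3 or S_3 according as the discriminant disc(f) = -4a^3 - 27b^2 = -4·(58)^3 - 27·(27)^2 = -800131 is or is not a square in Q. Here disc(f) = -800131 is not a perfect square in Q, so the Galois group of f over Q is not contained in A_3 and must be all of S_3. The splitting field has degree |S_3| = 6 over Q, so [K : Q] = 6.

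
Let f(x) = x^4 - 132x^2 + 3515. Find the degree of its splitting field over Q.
[K : Q] = 4

Solving the quadratic in x^2: x^2 = (132 ± √(132^2 - 4·3515))/2 = (132 ± √3364)/2 = (132 ± 58)/2, giving x^2 = 95 or x^2 = 37. So f(x) = (x^2 - 95)(x^2 - 37) and the roots of f are ±√95, ±√37. Hence the splitting field is K = Q(√95, √37). Since 95 and 37 are distinct squarefree integers > 1, their product 3515 is not a perfect square, so √37 ∉ Q(√95). By the tower law [K:Q] = [Q(√95,√37):Q(√95)] · [Q(√95):Q] = 2 · 2 = 4.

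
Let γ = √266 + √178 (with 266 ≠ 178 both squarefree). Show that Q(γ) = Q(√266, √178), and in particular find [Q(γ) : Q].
[Q(γ) : Q] = 4 (equivalently, Q(γ) = Q(√266, √178))

Obviously Q(γ) ⊆ Q(√266, √178), and [Q(√266, √178):Q] = 4 (since 266, 178 are distinct squarefree integers > 1 with 47348 not a perfect square). To show equality we compute the minimal polynomial of γ. From γ = √266 + √178: γ^2 = 266 + 2√(47348) + 178 = 444 + 2√(47348), so γ^2 - 444 = 2√(47348); squaring, (γ^2 - 444)^2 = 4·47348, i.e. γ^4 - 888γ^2 + 197136 - 189392 = 0, i.e. γ^4 - 888γ^2 + 7744 = 0. So γ is a root of x^4 - 888x^2 + 7744. This polynomial is irreducible over Q: it has no rational root (each ±√266 ± √178 is irrational), and any factorization into two quadratics over Q would force √(47348) ∈ Q (pairing opposite roots) or √266, √178 ∈ Q (other pairings), all impossible. Hence [Q(γ):Q] = 4 = [Q(√266, √178):Q], so Q(γ) = Q(√266, √178).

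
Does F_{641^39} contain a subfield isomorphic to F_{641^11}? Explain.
No: F_{641^11} is not a subfield of F_{641^39}

F_{p^m} embeds in F_{p^n} iff m | n. Here 11 ∤ 39 (since 39 = 3·11 + 6 with remainder 6 ≠ 0), so F_{641^11} is not a subfield of F_{641^39}. Equivalently: if it were, the tower law would give 11 = [F_{641^11}:F_641] dividing [F_{641^39}:F_641] = 39, contradiction.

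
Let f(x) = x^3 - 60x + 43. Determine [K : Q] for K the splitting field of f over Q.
[K : Q] = 6

By the rational root test, any rational root of the monic integer polynomial f(x) = x^3 - 60x + 43 must be an integer dividing the constant term 43, i.e. one of ±{1, 43}. Evaluating: f(1) = -16, f(-1) = 102, f(43) = 76970, f(-43) = -76884; none is 0, so f has no rational root and is therefore irreducible over Q (a cubic with no linear factor over a field is irreducible). For an irreducible cubic, the Galois group is A_3 or S_3 according as the discriminant disc(f) = -4a^3 - 27b^2 = -4·(-60)^3 - 27·(43)^2 = 814077 is or is not a square in Q. Here disc(f) = 814077 is not a perfect square in Q, so the Galois group of f over Q is not contained in A_3 and must be all of S_3. The splitting field has degree |S_3| = 6 over Q, so [K : Q] = 6.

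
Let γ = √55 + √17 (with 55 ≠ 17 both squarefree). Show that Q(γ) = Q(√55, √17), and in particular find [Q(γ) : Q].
[Q(γ) : Q] = 4 (equivalently, Q(γ) = Q(√55, √17))

Obviously Q(γ) ⊆ Q(√55, √17), and [Q(√55, √17):Q] = 4 (since 55, 17 are distinct squarefree integers > 1 with 935 not a perfect square). To show equality we compute the minimal polynomial of γ. From γ = √55 + √17: γ^2 = 55 + 2√(935) + 17 = 72 + 2√(935), so γ^2 - 72 = 2√(935); squaring, (γ^2 - 72)^2 = 4·935, i.e. γ^4 - 144γ^2 + 5184 - 3740 = 0, i.e. γ^4 - 144γ^2 + 1444 = 0. So γ is a root of x^4 - 144x^2 + 1444. This polynomial is irreducible over Q: it has no rational root (each ±√55 ± √17 is irrational), and any factorization into two quadratics over Q would force √(935) ∈ Q (pairing opposite roots) or √55, √17 ∈ Q (other pairings), all impossible. Hence [Q(γ):Q] = 4 = [Q(√55, √17):Q], so Q(γ) = Q(√55, √17).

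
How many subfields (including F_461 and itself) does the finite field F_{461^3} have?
F_{461^3} has 2 subfields

The subfields of F_{p^n} are exactly the fields F_{p^d} for d | n (each is the fixed field of the unique index-d subgroup of Gal(F_{p^n}/F_p) ≅ Z/nZ). The divisors of n = 3 are {1, 3}, giving 2 subfields: F_{461^1}, F_{461^3}.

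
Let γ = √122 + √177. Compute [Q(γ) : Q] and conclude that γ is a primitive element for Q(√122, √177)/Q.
[Q(γ) : Q] = 4 (equivalently, Q(γ) = Q(√122, √177))

Obviously Q(γ) ⊆ Q(√122, √177), and [Q(√122, √177):Q] = 4 (since 122, 177 are distinct squarefree integers > 1 with 21594 not a perfect square). To show equality we compute the minimal polynomial of γ. From γ = √122 + √177: γ^2 = 122 + 2√(21594) + 177 = 299 + 2√(21594), so γ^2 - 299 = 2√(21594); squaring, (γ^2 - 299)^2 = 4·21594, i.e. γ^4 - 598γ^2 + 89401 - 86376 = 0, i.e. γ^4 - 598γ^2 + 3025 = 0. So γ is a root of x^4 - 598x^2 + 3025. This polynomial is irreducible over Q: it has no rational root (each ±√122 ± √177 is irrational), and any factorization into two quadratics over Q would force √(21594) ∈ Q (pairing opposite roots) or √122, √177 ∈ Q (other pairings), all impossible. Hence [Q(γ):Q] = 4 = [Q(√122, √177):Q], so Q(γ) = Q(√122, √177).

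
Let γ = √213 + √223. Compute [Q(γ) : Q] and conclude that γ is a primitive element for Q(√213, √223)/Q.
[Q(γ) : Q] = 4 (equivalently, Q(γ) = Q(√213, √223))

Obviously Q(γ) ⊆ Q(√213, √223), and [Q(√213, √223):Q] = 4 (since 213, 223 are distinct squarefree integers > 1 with 47499 not a perfect square). To show equality we compute the minimal polynomial of γ. From γ = √213 + √223: γ^2 = 213 + 2√(47499) + 223 = 436 + 2√(47499), so γ^2 - 436 = 2√(47499); squaring, (γ^2 - 436)^2 = 4·47499, i.e. γ^4 - 872γ^2 + 190096 - 189996 = 0, i.e. γ^4 - 872γ^2 + 100 = 0. So γ is a root of x^4 - 872x^2 + 100. This polynomial is irreducible over Q: it has no rational root (each ±√213 ± √223 is irrational), and any factorization into two quadratics over Q would force √(47499) ∈ Q (pairing opposite roots) or √213, √223 ∈ Q (other pairings), all impossible. Hence [Q(γ):Q] = 4 = [Q(√213, √223):Q], so Q(γ) = Q(√213, √223).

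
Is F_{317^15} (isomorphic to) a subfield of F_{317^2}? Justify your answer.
No: F_{317^15} is not a subfield of F_{317^2}

F_{p^m} embeds in F_{p^n} iff m | n. Here 15 ∤ 2 (since 2 = 0·15 + 2 with remainder 2 ≠ 0), so F_{317^15} is not a subfield of F_{317^2}. Equivalently: if it were, the tower law would give 15 = [F_{317^15}:F_317] dividing [F_{317^2}:F_317] = 2, contradiction.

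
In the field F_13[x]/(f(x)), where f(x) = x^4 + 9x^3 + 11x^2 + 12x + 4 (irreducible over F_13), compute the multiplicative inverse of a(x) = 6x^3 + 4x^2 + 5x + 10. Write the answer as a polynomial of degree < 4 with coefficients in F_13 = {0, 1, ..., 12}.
a(x)^(-1) ≡ 11x^3 + 3x^2 + 6x + 6 (mod f(x))

Since f is irreducible over F_13, F_13[x]/(f) is a field and a(x) ≠ 0 has an inverse. Apply the extended Euclidean algorithm to f(x) and a(x) in F_13[x]: f(x) = (11x + 5)·a(x) + (x^2 + 7x + 6);  a(x) = (6x + 1)·(x^2 + 7x + 6) + (x + 4);  (x^2 + 7x + 6) = (x + 3)·(x + 4) + (7). The last nonzero remainder is the constant 7 = gcd(f, a) in F_13. Back-substituting through the division chain expresses 7 = s(x)·a(x) + t(x)·f(x) with s(x) ≡ 12x^3 + 8x^2 + 3x + 3 (mod f), so (12x^3 + 8x^2 + 3x + 3)·a(x) ≡ 7 (mod f). Multiplying by 7^(-1) ≡ 2 in F_13 gives a(x)^(-1) ≡ 2·(12x^3 + 8x^2 + 3x + 3) ≡ 11x^3 + 3x^2 + 6x + 6 (mod f). Check: (6x^3 + 4x^2 + 5x + 10)·(11x^3 + 3x^2 + 6x + 6) = x^6 + 10x^5 + 12x^4 + 3x^3 + 6x^2 + 12x + 8 ≡ 1 (mod x^4 + 9x^3 + 11x^2 + 12x + 4).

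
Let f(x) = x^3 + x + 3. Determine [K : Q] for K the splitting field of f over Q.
[K : Q] = 6

By the rational root test, any rational root of the monic integer polynomial f(x) = x^3 + x + 3 must be an integer dividing the constant term 3, i.e. one of ±{1, 3}. Evaluating: f(1) = 5, f(-1) = 1, f(3) = 33, f(-3) = -27; none is 0, so f has no rational root and is therefore irreducible over Q (a cubic with no linear factor over a field is irreducible). For an irreducible cubic, the Galois group is A_3 or S_3 according as the discriminant disc(f) = -4a^3 - 27b^2 = -4·(1)^3 - 27·(3)^2 = -247 is or is not a square in Q. Here disc(f) = -247 is not a perfect square in Q, so the Galois group of f over Q is not contained in A_3 and must be all of S_3. The splitting field has degree |S_3| = 6 over Q, so [K : Q] = 6.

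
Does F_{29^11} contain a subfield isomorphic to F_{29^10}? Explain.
No: F_{29^10} is not a subfield of F_{29^11}

F_{p^m} embeds in F_{p^n} iff m | n. Here 10 ∤ 11 (since 11 = 1·10 + 1 with remainder 1 ≠ 0), so F_{29^10} is not a subfield of F_{29^11}. Equivalently: if it were, the tower law would give 10 = [F_{29^10}:F_29] dividing [F_{29^11}:F_29] = 11, contradiction.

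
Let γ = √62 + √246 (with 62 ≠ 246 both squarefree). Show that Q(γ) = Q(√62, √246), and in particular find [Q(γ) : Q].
[Q(γ) : Q] = 4 (equivalently, Q(γ) = Q(√62, √246))

Obviously Q(γ) ⊆ Q(√62, √246), and [Q(√62, √246):Q] = 4 (since 62, 246 are distinct squarefree integers > 1 with 15252 not a perfect square). To show equality we compute the minimal polynomial of γ. From γ = √62 + √246: γ^2 = 62 + 2√(15252) + 246 = 308 + 2√(15252), so γ^2 - 308 = 2√(15252); squaring, (γ^2 - 308)^2 = 4·15252, i.e. γ^4 - 616γ^2 + 94864 - 61008 = 0, i.e. γ^4 - 616γ^2 + 33856 = 0. So γ is a root of x^4 - 616x^2 + 33856. This polynomial is irreducible over Q: it has no rational root (each ±√62 ± √246 is irrational), and any factorization into two quadratics over Q would force √(15252) ∈ Q (pairing opposite roots) or √62, √246 ∈ Q (other pairings), all impossible. Hence [Q(γ):Q] = 4 = [Q(√62, √246):Q], so Q(γ) = Q(√62, √246).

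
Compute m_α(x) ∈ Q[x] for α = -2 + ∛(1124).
m_α(x) = x^3 + 6x^2 + 12x - 1116

Set β = α + 2 = ∛(1124), so β^3 = 1124. Then (α + 2)^3 - 1124 = 0, i.e. α is a root of g(x) = (x + 2)^3 - 1124 = x^3 + 6x^2 + 12x - 1116. Since g(x) = h(x + 2) where h(x) = x^3 - 1124, and h is irreducible over Q (because 1124 is not a perfect cube, so h has no rational root, and a monic cubic with no rational root is irreducible), g is also irreducible (irreducibility is preserved under the substitution x → x + 2). Hence m_α(x) = x^3 + 6x^2 + 12x - 1116.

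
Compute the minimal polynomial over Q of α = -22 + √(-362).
m_α(x) = x^2 + 44x + 846

From α + 22 = √(-362), squaring gives (α + 22)^2 = -362, i.e. α^2 + 44α + 484 = -362, so α^2 + 44α + 846 = 0. The discriminant of x^2 + 44x + 846 is (44)^2 - 4·(846) = 1936 - 3384 = -1448, and 4·(-362) is not a perfect square in Q since -362 is squarefree and ≠ 1. Hence x^2 + 44x + 846 is irreducible over Q and is the minimal polynomial of α.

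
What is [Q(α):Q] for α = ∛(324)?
[Q(α):Q] = 3

The minimal polynomial of α is x^3 - 324, irreducible over Q since 324 is not a perfect cube (so x^3 - 324 has no rational root). Hence [Q(α):Q] = deg(m_α) = 3.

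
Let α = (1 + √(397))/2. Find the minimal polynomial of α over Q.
m_α(x) = x^2 - x - 99

From 2α - 1 = √(397), squaring gives (2α - 1)^2 = 397, i.e. 4α^2 - 4α + 1 = 397, so α^2 - α + (1 - 397)/4 = 0. Since 397 ≡ 1 (mod 4), (1 - 397)/4 = -99 ∈ Z. The polynomial x^2 - x - 99 has discriminant 1 - 4·(-99) = 397, which is not a perfect square in Q (d = 397 is squarefree and ≠ 1), so x^2 - x - 99 is irreducible over Q. It is the minimal polynomial of α.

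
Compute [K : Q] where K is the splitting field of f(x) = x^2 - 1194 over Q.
[K : Q] = 2

f(x) = x^2 - 1194 factors as (x - √1194)(x + √1194). The splitting field is K = Q(√1194). Since 1194 is squarefree and > 1, it is not a perfect square, so x^2 - 1194 is irreducible over Q and [Q(√1194) : Q] = 2. Hence [K : Q] = 2.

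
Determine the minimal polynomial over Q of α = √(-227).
m_α(x) = x^2 + 227

α satisfies α^2 + 227 = 0, so x^2 + 227 annihilates α. Since d = -227 is squarefree and ≠ 1, it is not a perfect square in Q, so x^2 + 227 has no rational root and is therefore irreducible over Q (a degree-2 polynomial over a field is irreducible iff it has no root). Hence m_α(x) = x^2 + 227.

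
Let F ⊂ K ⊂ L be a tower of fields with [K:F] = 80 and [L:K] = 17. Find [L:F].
[L:F] = 1360

The tower law says that for any tower of field extensions F ⊂ K ⊂ L with finite degrees, [L:F] = [L:K] · [K:F]. Here this gives [L:F] = 17 · 80 = 1360.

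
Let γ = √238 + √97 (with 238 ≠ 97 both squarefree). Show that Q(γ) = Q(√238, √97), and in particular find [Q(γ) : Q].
[Q(γ) : Q] = 4 (equivalently, Q(γ) = Q(√238, √97))

Obviously Q(γ) ⊆ Q(√238, √97), and [Q(√238, √97):Q] = 4 (since 238, 97 are distinct squarefree integers > 1 with 23086 not a perfect square). To show equality we compute the minimal polynomial of γ. From γ = √238 + √97: γ^2 = 238 + 2√(23086) + 97 = 335 + 2√(23086), so γ^2 - 335 = 2√(23086); squaring, (γ^2 - 335)^2 = 4·23086, i.e. γ^4 - 670γ^2 + 112225 - 92344 = 0, i.e. γ^4 - 670γ^2 + 19881 = 0. So γ is a root of x^4 - 670x^2 + 19881. This polynomial is irreducible over Q: it has no rational root (each ±√238 ± √97 is irrational), and any factorization into two quadratics over Q would force √(23086) ∈ Q (pairing opposite roots) or √238, √97 ∈ Q (other pairings), all impossible. Hence [Q(γ):Q] = 4 = [Q(√238, √97):Q], so Q(γ) = Q(√238, √97).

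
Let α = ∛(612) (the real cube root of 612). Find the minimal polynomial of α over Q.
m_α(x) = x^3 - 612

α satisfies α^3 = 612, so x^3 - 612 annihilates α. By the rational root test, a rational root p/q (in lowest terms) of x^3 - 612 would satisfy p^3 = 612 q^3, forcing q = 1 and p^3 = 612; but 612 is not a perfect cube, contradiction. A monic cubic over Q with no rational root is irreducible (any nontrivial factorization would include a linear factor). Hence x^3 - 612 is the minimal polynomial of α, and in particular [Q(α):Q] = 3.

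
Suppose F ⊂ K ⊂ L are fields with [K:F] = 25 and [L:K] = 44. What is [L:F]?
[L:F] = 1100

The tower law says that for any tower of field extensions F ⊂ K ⊂ L with finite degrees, [L:F] = [L:K] · [K:F]. Here this gives [L:F] = 44 · 25 = 1100.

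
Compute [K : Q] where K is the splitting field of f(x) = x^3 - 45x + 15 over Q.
[K : Q] = 6

By the rational root test, any rational root of the monic integer polynomial f(x) = x^3 - 45x + 15 must be an integer dividing the constant term 15, i.e. one of ±{1, 3, 5, 15}. Evaluating: f(1) = -29, f(-1) = 59, f(3) = -93, f(-3) = 123, f(5) = -85, f(-5) = 115, f(15) = 2715, f(-15) = -2685; none is 0, so f has no rational root and is therefore irreducible over Q (a cubic with no linear factor over a field is irreducible). For an irreducible cubic, the Galois group is A_3 or S_3 according as the discriminant disc(f) = -4a^3 - 27b^2 = -4·(-45)^3 - 27·(15)^2 = 358425 is or is not a square in Q. Here disc(f) = 358425 is not a perfect square in Q, so the Galois group of f over Q is not contained in A_3 and must be all of S_3. The splitting field has degree |S_3| = 6 over Q, so [K : Q] = 6.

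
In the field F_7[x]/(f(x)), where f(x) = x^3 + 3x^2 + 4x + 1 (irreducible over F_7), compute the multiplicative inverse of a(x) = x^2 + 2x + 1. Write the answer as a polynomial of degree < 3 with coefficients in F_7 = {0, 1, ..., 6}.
a(x)^(-1) ≡ x^2 + 3x + 3 (mod f(x))

Since f is irreducible over F_7, F_7[x]/(f) is a field and a(x) ≠ 0 has an inverse. Apply the extended Euclidean algorithm to f(x) and a(x) in F_7[x]: f(x) = (x + 1)·a(x) + (x);  a(x) = (x + 2)·(x) + (1). The last nonzero remainder is the constant 1 = gcd(f, a) in F_7. Back-substituting through the division chain expresses 1 = s(x)·a(x) + t(x)·f(x) with s(x) ≡ x^2 + 3x + 3 (mod f), so a(x)^(-1) ≡ s(x) = x^2 + 3x + 3 (mod f). Check: (x^2 + 2x + 1)·(x^2 + 3x + 3) = x^4 + 5x^3 + 3x^2 + 2x + 3 ≡ 1 (mod x^3 + 3x^2 + 4x + 1).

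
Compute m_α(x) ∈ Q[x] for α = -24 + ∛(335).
m_α(x) = x^3 + 72x^2 + 1728x + 13489

Set β = α + 24 = ∛(335), so β^3 = 335. Then (α + 24)^3 - 335 = 0, i.e. α is a root of g(x) = (x + 24)^3 - 335 = x^3 + 72x^2 + 1728x + 13489. Since g(x) = h(x + 24) where h(x) = x^3 - 335, and h is irreducible over Q (because 335 is not a perfect cube, so h has no rational root, and a monic cubic with no rational root is irreducible), g is also irreducible (irreducibility is preserved under the substitution x → x + 24). Hence m_α(x) = x^3 + 72x^2 + 1728x + 13489.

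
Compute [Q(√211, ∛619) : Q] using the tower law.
[Q(√211, ∛619) : Q] = 6

Let L = Q(√211, ∛619). Since Q(√211) ⊂ L and [Q(√211):Q] = 2, the tower law gives 2 | [L:Q]. Likewise Q(∛619) ⊂ L with [Q(∛619):Q] = 3 (because 619 is not a perfect cube), so 3 | [L:Q]. As gcd(2,3) = 1, [L:Q] is divisible by 6. Conversely L is generated over Q by √211 and ∛619, so [L:Q] ≤ 2·3 = 6. Therefore [Q(√211, ∛619) : Q] = 6.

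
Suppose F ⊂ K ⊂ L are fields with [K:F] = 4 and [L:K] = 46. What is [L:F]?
[L:F] = 184

The tower law says that for any tower of field extensions F ⊂ K ⊂ L with finite degrees, [L:F] = [L:K] · [K:F]. Here this gives [L:F] = 46 · 4 = 184.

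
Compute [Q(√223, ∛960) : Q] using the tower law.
[Q(√223, ∛960) : Q] = 6

Let L = Q(√223, ∛960). Since Q(√223) ⊂ L and [Q(√223):Q] = 2, the tower law gives 2 | [L:Q]. Likewise Q(∛960) ⊂ L with [Q(∛960):Q] = 3 (because 960 is not a perfect cube), so 3 | [L:Q]. As gcd(2,3) = 1, [L:Q] is divisible by 6. Conversely L is generated over Q by √223 and ∛960, so [L:Q] ≤ 2·3 = 6. Therefore [Q(√223, ∛960) : Q] = 6.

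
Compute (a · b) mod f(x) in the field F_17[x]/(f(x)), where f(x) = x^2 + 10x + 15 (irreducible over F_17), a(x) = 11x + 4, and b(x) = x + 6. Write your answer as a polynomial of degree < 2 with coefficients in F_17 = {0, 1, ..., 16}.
a · b ≡ 11x + 12 (mod f(x))

Multiply in F_17[x]: a(x)·b(x) = (11x + 4)·(x + 6) = 11x^2 + 2x + 7. This has degree ≥ 2, so divide by f(x) over F_17: 11x^2 + 2x + 7 = (11)·(x^2 + 10x + 15) + (11x + 12). Hence a·b ≡ 11x + 12 (mod f). (F_17[x]/(f) is a field with 17^2 = 289 elements since f is irreducible of degree 2.)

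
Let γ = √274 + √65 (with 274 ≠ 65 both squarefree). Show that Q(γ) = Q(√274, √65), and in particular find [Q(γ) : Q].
[Q(γ) : Q] = 4 (equivalently, Q(γ) = Q(√274, √65))

Obviously Q(γ) ⊆ Q(√274, √65), and [Q(√274, √65):Q] = 4 (since 274, 65 are distinct squarefree integers > 1 with 17810 not a perfect square). To show equality we compute the minimal polynomial of γ. From γ = √274 + √65: γ^2 = 274 + 2√(17810) + 65 = 339 + 2√(17810), so γ^2 - 339 = 2√(17810); squaring, (γ^2 - 339)^2 = 4·17810, i.e. γ^4 - 678γ^2 + 114921 - 71240 = 0, i.e. γ^4 - 678γ^2 + 43681 = 0. So γ is a root of x^4 - 678x^2 + 43681. This polynomial is irreducible over Q: it has no rational root (each ±√274 ± √65 is irrational), and any factorization into two quadratics over Q would force √(17810) ∈ Q (pairing opposite roots) or √274, √65 ∈ Q (other pairings), all impossible. Hence [Q(γ):Q] = 4 = [Q(√274, √65):Q], so Q(γ) = Q(√274, √65).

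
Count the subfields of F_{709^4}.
F_{709^4} has 3 subfields

The subfields of F_{p^n} are exactly the fields F_{p^d} for d | n (each is the fixed field of the unique index-d subgroup of Gal(F_{p^n}/F_p) ≅ Z/nZ). The divisors of n = 4 are {1, 2, 4}, giving 3 subfields: F_{709^1}, F_{709^2}, F_{709^4}.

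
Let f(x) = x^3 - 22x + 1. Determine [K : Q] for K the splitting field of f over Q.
[K : Q] = 6

By the rational root test, any rational root of the monic integer polynomial f(x) = x^3 - 22x + 1 must be an integer dividing the constant term 1, i.e. one of ±{1}. Evaluating: f(1) = -20, f(-1) = 22; none is 0, so f has no rational root and is therefore irreducible over Q (a cubic with no linear factor over a field is irreducible). For an irreducible cubic, the Galois group is A_3 or S_3 according as the discriminant disc(f) = -4a^3 - 27b^2 = -4·(-22)^3 - 27·(1)^2 = 42565 is or is not a square in Q. Here disc(f) = 42565 is not a perfect square in Q, so the Galois group of f over Q is not contained in A_3 and must be all of S_3. The splitting field has degree |S_3| = 6 over Q, so [K : Q] = 6.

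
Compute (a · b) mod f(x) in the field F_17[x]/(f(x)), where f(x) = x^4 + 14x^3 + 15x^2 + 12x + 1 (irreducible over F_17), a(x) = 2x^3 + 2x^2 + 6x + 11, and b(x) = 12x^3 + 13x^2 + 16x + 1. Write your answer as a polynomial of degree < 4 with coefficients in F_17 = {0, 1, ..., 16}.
a · b ≡ 13x^3 + 11x^2 + 9x + 11 (mod f(x))

Multiply in F_17[x]: a(x)·b(x) = (2x^3 + 2x^2 + 6x + 11)·(12x^3 + 13x^2 + 16x + 1) = 7x^6 + 16x^5 + 11x^4 + 6x^3 + 3x^2 + 12x + 11. This has degree ≥ 4, so divide by f(x) over F_17: 7x^6 + 16x^5 + 11x^4 + 6x^3 + 3x^2 + 12x + 11 = (7x^2 + 3x)·(x^4 + 14x^3 + 15x^2 + 12x + 1) + (13x^3 + 11x^2 + 9x + 11). Hence a·b ≡ 13x^3 + 11x^2 + 9x + 11 (mod f). (F_17[x]/(f) is a field with 17^4 = 83521 elements since f is irreducible of degree 4.)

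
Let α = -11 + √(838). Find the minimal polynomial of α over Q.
m_α(x) = x^2 + 22x - 717

From α + 11 = √(838), squaring gives (α + 11)^2 = 838, i.e. α^2 + 22α + 121 = 838, so α^2 + 22α - 717 = 0. The discriminant of x^2 + 22x - 717 is (22)^2 - 4·(-717) = 484 + 2868 = 3352, and 4·(838) is not a perfect square in Q since 838 is squarefree and ≠ 1. Hence x^2 + 22x - 717 is irreducible over Q and is the minimal polynomial of α.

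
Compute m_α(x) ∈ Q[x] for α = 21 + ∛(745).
m_α(x) = x^3 - 63x^2 + 1323x - 10006

Set β = α - 21 = ∛(745), so β^3 = 745. Then (α - 21)^3 - 745 = 0, i.e. α is a root of g(x) = (x - 21)^3 - 745 = x^3 - 63x^2 + 1323x - 10006. Since g(x) = h(x - 21) where h(x) = x^3 - 745, and h is irreducible over Q (because 745 is not a perfect cube, so h has no rational root, and a monic cubic with no rational root is irreducible), g is also irreducible (irreducibility is preserved under the substitution x → x - 21). Hence m_α(x) = x^3 - 63x^2 + 1323x - 10006.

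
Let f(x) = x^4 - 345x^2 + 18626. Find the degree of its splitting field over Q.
[K : Q] = 4

Solving the quadratic in x^2: x^2 = (345 ± √(345^2 - 4·18626))/2 = (345 ± √44521)/2 = (345 ± 211)/2, giving x^2 = 278 or x^2 = 67. So f(x) = (x^2 - 278)(x^2 - 67) and the roots of f are ±√278, ±√67. Hence the splitting field is K = Q(√278, √67). Since 278 and 67 are distinct squarefree integers > 1, their product 18626 is not a perfect square, so √67 ∉ Q(√278). By the tower law [K:Q] = [Q(√278,√67):Q(√278)] · [Q(√278):Q] = 2 · 2 = 4.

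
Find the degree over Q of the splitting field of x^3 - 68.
[K : Q] = 6

The roots of x^3 - 68 are ∛68, ω∛68, ω^2∛68 where ω = e^(2πi/3) is a primitive cube root of unity, so K = Q(∛68, ω). Now [Q(∛68):Q] = 3 (since 68 is not a perfect cube, x^3 - 68 is irreducible) and [Q(ω):Q] = 2. Both 2 and 3 divide [K:Q], and [K:Q] ≤ 3·2 = 6, so [K:Q] = 6. (Equivalently: Q(∛68) ⊂ R but ω ∉ R, so [K : Q(∛68)] = 2.)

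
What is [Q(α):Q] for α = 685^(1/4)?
[Q(α):Q] = 4

α is a root of x^4 - 685. By Eisenstein's criterion at the prime p = 5 (which divides the constant term 685 but p^2 = 25 does not, since 685 is squarefree), x^4 - 685 is irreducible over Q. Hence [Q(α):Q] = 4.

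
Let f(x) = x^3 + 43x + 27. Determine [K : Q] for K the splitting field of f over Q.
[K : Q] = 6

By the rational root test, any rational root of the monic integer polynomial f(x) = x^3 + 43x + 27 must be an integer dividing the constant term 27, i.e. one of ±{1, 3, 9, 27}. Evaluating: f(1) = 71, f(-1) = -17, f(3) = 183, f(-3) = -129, f(9) = 1143, f(-9) = -1089, f(27) = 20871, f(-27) = -20817; none is 0, so f has no rational root and is therefore irreducible over Q (a cubic with no linear factor over a field is irreducible). For an irreducible cubic, the Galois group is A_3 or S_3 according as the discriminant disc(f) = -4a^3 - 27b^2 = -4·(43)^3 - 27·(27)^2 = -337711 is or is not a square in Q. Here disc(f) = -337711 is not a perfect square in Q, so the Galois group of f over Q is not contained in A_3 and must be all of S_3. The splitting field has degree |S_3| = 6 over Q, so [K : Q] = 6.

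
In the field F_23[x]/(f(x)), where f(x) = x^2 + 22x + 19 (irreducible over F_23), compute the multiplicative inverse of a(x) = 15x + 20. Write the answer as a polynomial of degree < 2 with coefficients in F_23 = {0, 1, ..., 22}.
a(x)^(-1) ≡ 11x + 5 (mod f(x))

Since f is irreducible over F_23, F_23[x]/(f) is a field and a(x) ≠ 0 has an inverse. Apply the extended Euclidean algorithm to f(x) and a(x) in F_23[x]: f(x) = (20x + 7)·a(x) + (17). The last nonzero remainder is the constant 17 = gcd(f, a) in F_23. Back-substituting through the division chain expresses 17 = s(x)·a(x) + t(x)·f(x) with s(x) ≡ 3x + 16 (mod f), so (3x + 16)·a(x) ≡ 17 (mod f). Multiplying by 17^(-1) ≡ 19 in F_23 gives a(x)^(-1) ≡ 19·(3x + 16) ≡ 11x + 5 (mod f). Check: (15x + 20)·(11x + 5) = 4x^2 + 19x + 8 ≡ 1 (mod x^2 + 22x + 19).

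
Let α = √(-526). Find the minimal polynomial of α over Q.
m_α(x) = x^2 + 526

α satisfies α^2 + 526 = 0, so x^2 + 526 annihilates α. Since d = -526 is squarefree and ≠ 1, it is not a perfect square in Q, so x^2 + 526 has no rational root and is therefore irreducible over Q (a degree-2 polynomial over a field is irreducible iff it has no root). Hence m_α(x) = x^2 + 526.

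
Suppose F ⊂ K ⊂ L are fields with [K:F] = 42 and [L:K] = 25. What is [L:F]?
[L:F] = 1050

The tower law says that for any tower of field extensions F ⊂ K ⊂ L with finite degrees, [L:F] = [L:K] · [K:F]. Here this gives [L:F] = 25 · 42 = 1050.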